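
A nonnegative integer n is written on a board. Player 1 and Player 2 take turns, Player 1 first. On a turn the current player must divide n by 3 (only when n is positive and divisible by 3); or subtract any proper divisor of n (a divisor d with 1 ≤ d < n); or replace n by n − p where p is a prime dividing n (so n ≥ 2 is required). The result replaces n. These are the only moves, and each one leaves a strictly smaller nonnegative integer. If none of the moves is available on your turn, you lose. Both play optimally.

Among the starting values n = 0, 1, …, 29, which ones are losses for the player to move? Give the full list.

0, 1, 4, 9, 14, 20, 26

Use the standard recursion: the mover loses at a terminal position; elsewhere, the mover wins exactly when some move hands the opponent an L position.
n=0: no move → L
n=1: no move → L
n=2: can move to 0, which is L ⇒ W
n=3: can move to 0, which is L ⇒ W
n=4: moves to 2(W), 3(W); every one is W ⇒ L
n=5: can move to 0, which is L ⇒ W
n=6: can move to 4, which is L ⇒ W
n=7: can move to 0, which is L ⇒ W
n=8: can move to 4, which is L ⇒ W
n=9: moves to 3(W), 6(W), 8(W); every one is W ⇒ L
n=10: can move to 9, which is L ⇒ W
n=11: can move to 0, which is L ⇒ W
n=12: can move to 4, which is L ⇒ W
n=13: can move to 0, which is L ⇒ W
n=14: moves to 7(W), 12(W), 13(W); every one is W ⇒ L
n=15: can move to 14, which is L ⇒ W
n=16: can move to 14, which is L ⇒ W
n=17: can move to 0, which is L ⇒ W
n=18: can move to 9, which is L ⇒ W
n=19: can move to 0, which is L ⇒ W
n=20: moves to 10(W), 15(W), 16(W), 18(W), 19(W); every one is W ⇒ L
n=21: can move to 14, which is L ⇒ W
n=22: can move to 20, which is L ⇒ W
n=23: can move to 0, which is L ⇒ W
n=24: can move to 20, which is L ⇒ W
n=25: can move to 20, which is L ⇒ W
n=26: moves to 13(W), 24(W), 25(W); every one is W ⇒ L
n=27: can move to 9, which is L ⇒ W
n=28: can move to 14, which is L ⇒ W
n=29: can move to 0, which is L ⇒ W
The losing starting values of n are exactly the entries labelled L in this table (7 of them).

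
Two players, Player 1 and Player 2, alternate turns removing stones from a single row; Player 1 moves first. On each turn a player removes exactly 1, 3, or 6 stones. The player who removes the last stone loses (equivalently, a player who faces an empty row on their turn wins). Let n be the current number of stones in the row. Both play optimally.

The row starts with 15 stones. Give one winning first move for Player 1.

Classify positions by backward induction: terminal positions (no move available) are W. From any other position, the mover wins iff some move reaches an L.
n=0: no move; the opponent has just taken the last stone and therefore loses → W
n=1: the only move is to 0(W), a W ⇒ L
n=2: can move to 1, which is L ⇒ W
n=3: moves to 2(W), 0(W); every one is W ⇒ L
n=4: can move to 3, which is L ⇒ W
n=5: moves to 4(W), 2(W); every one is W ⇒ L
n=6: can move to 5, which is L ⇒ W
n=7: can move to 1, which is L ⇒ W
n=8: can move to 5, which is L ⇒ W
n=9: can move to 3, which is L ⇒ W
n=10: moves to 9(W), 7(W), 4(W); every one is W ⇒ L
n=11: can move to 10, which is L ⇒ W
n=12: moves to 11(W), 9(W), 6(W); every one is W ⇒ L
n=13: can move to 12, which is L ⇒ W
n=14: moves to 13(W), 11(W), 8(W); every one is W ⇒ L
n=15: can move to 14, which is L ⇒ W
From 15, the L positions reachable in one move are: 14, 12. Any move reaching one of these is winning.

Remove 1, leaving 14.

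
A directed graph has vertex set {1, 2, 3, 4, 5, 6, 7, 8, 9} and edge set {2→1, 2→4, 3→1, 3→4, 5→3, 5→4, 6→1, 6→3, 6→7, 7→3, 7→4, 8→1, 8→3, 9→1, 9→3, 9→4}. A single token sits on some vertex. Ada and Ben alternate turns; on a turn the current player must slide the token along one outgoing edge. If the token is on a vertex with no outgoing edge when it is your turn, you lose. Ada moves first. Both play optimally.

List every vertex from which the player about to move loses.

Use the standard recursion: the mover loses at a terminal position; elsewhere, the mover wins exactly when some move hands the opponent an L position.
Every edge goes from a vertex to one that appears earlier in the order 1, 4, 2, 3, 5, 8, 7, 6, 9, so processing vertices in that order labels each vertex after all of its successors.
1: no outgoing edge → L
4: no outgoing edge → L
2: can move to 4, which is L ⇒ W
3: can move to 4, which is L ⇒ W
5: can move to 4, which is L ⇒ W
8: can move to 1, which is L ⇒ W
7: can move to 4, which is L ⇒ W
6: can move to 1, which is L ⇒ W
9: can move to 4, which is L ⇒ W
The losing starting vertices are exactly the entries labelled L in this table (2 of them).

1, 4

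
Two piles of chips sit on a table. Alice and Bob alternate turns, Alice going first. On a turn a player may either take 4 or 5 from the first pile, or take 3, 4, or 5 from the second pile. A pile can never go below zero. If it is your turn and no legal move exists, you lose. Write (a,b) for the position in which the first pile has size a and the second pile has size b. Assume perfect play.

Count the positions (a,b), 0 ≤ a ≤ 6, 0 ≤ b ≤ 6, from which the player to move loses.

21

Compute win/loss labels from the base case upward. A position with no move is L. Any other position is W if it can reach an L in one move, else L.
Every move lowers a or b (never raises either), so fill the grid row by row in increasing a, and left to right within a row: each cell's successors are then already labelled.
      b=0  b=1  b=2  b=3  b=4  b=5  b=6
a=0:    L    L    L    W    W    W    W
a=1:    L    L    L    W    W    W    W
a=2:    L    L    L    W    W    W    W
a=3:    L    L    L    W    W    W    W
a=4:    W    W    W    L    L    L    W
a=5:    W    W    W    L    L    L    W
a=6:    W    W    W    L    L    L    W
Cells with no legal move (terminal, hence L): (0,0), (0,1), (0,2), (1,0), (1,1), (1,2), (2,0), (2,1), (2,2), (3,0), (3,1), (3,2).
The remaining L cells, each justified by listing all of its moves:
(4,3): moves to (0,3)(W), (4,0)(W); every one is W ⇒ L
(4,4): moves to (0,4)(W), (4,1)(W), (4,0)(W); every one is W ⇒ L
(4,5): moves to (0,5)(W), (4,2)(W), (4,1)(W), (4,0)(W); every one is W ⇒ L
(5,3): moves to (1,3)(W), (0,3)(W), (5,0)(W); every one is W ⇒ L
(5,4): moves to (1,4)(W), (0,4)(W), (5,1)(W), (5,0)(W); every one is W ⇒ L
(5,5): moves to (1,5)(W), (0,5)(W), (5,2)(W), (5,1)(W), (5,0)(W); every one is W ⇒ L
(6,3): moves to (2,3)(W), (1,3)(W), (6,0)(W); every one is W ⇒ L
(6,4): moves to (2,4)(W), (1,4)(W), (6,1)(W), (6,0)(W); every one is W ⇒ L
(6,5): moves to (2,5)(W), (1,5)(W), (6,2)(W), (6,1)(W), (6,0)(W); every one is W ⇒ L
Every other cell has at least one move into one of the L cells above, so it is W.
L cells per row: a=0: 3, a=1: 3, a=2: 3, a=3: 3, a=4: 3, a=5: 3, a=6: 3; total 21.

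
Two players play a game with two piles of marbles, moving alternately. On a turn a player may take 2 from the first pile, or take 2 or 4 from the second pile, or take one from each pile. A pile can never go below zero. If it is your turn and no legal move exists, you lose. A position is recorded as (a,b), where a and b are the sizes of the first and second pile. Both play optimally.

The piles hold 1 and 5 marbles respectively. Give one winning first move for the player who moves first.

Move to (1,3).

Compute win/loss labels from the base case upward. A position with no move is L. Any other position is W if it can reach an L in one move, else L.
No move ever increases a pile, so every position that can arise here has a ≤ 1 and b ≤ 5; it is enough to label the cells with 0 ≤ a ≤ 1 and 0 ≤ b ≤ 5.
Every move lowers a or b (never raises either), so fill the grid row by row in increasing a, and left to right within a row: each cell's successors are then already labelled.
      b=0  b=1  b=2  b=3  b=4  b=5
a=0:    L    L    W    W    W    W
a=1:    L    W    W    L    W    W
Cells with no legal move (terminal, hence L): (0,0), (0,1), (1,0).
The remaining L cells, each justified by listing all of its moves:
(1,3): →(1,1)(W), (0,2)(W) — all W, so L
Every other cell has at least one move into one of the L cells above, so it is W.
From (1,5), the L positions reachable in one move are: (1,3).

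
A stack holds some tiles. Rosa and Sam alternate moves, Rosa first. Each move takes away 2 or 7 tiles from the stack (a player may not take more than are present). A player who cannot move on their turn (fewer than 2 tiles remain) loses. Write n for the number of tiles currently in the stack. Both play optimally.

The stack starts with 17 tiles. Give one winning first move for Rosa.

Remove 7, leaving 10.

Work bottom-up. With no move the player to move loses. Otherwise the position is W if at least one move leads to an L position for the opponent, and L if every move leads to a W.
n=0: no move → L
n=1: no move → L
n=2: reaches L-position 0 → W
n=3: reaches L-position 1 → W
n=4: only reaches 2(W), which is W → L
n=5: only reaches 3(W), which is W → L
n=6: reaches L-position 4 → W
n=7: reaches L-position 5 → W
n=8: reaches L-position 1 → W
n=9: only reaches 7(W), 2(W), all W → L
n=10: only reaches 8(W), 3(W), all W → L
n=11: reaches L-position 9 → W
n=12: reaches L-position 10 → W
n=13: only reaches 11(W), 6(W), all W → L
n=14: only reaches 12(W), 7(W), all W → L
n=15: reaches L-position 13 → W
n=16: reaches L-position 14 → W
n=17: reaches L-position 10 → W
From 17, the L positions reachable in one move are: 10.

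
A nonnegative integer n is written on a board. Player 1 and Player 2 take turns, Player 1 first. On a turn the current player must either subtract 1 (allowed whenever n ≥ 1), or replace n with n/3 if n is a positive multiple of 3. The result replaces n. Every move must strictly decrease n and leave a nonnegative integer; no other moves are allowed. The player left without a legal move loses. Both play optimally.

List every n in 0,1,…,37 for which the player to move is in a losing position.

0, 2, 4, 7, 9, 11, 13, 15, 17, 19, 22, 24, 26, 28, 30, 32, 34, 36

Build the W/L table. Terminal = L. A non-terminal position is W if it has a move to some L; otherwise it is L.
n=0: no move → L
n=1: can move to 0, which is L ⇒ W
n=2: the only move is to 1(W), a W ⇒ L
n=3: can move to 2, which is L ⇒ W
n=4: the only move is to 3(W), a W ⇒ L
n=5: can move to 4, which is L ⇒ W
n=6: can move to 2, which is L ⇒ W
n=7: the only move is to 6(W), a W ⇒ L
n=8: can move to 7, which is L ⇒ W
n=9: moves to 3(W), 8(W); every one is W ⇒ L
n=10: can move to 9, which is L ⇒ W
n=11: the only move is to 10(W), a W ⇒ L
n=12: can move to 4, which is L ⇒ W
n=13: the only move is to 12(W), a W ⇒ L
n=14: can move to 13, which is L ⇒ W
n=15: moves to 5(W), 14(W); every one is W ⇒ L
n=16: can move to 15, which is L ⇒ W
n=17: the only move is to 16(W), a W ⇒ L
n=18: can move to 17, which is L ⇒ W
n=19: the only move is to 18(W), a W ⇒ L
n=20: can move to 19, which is L ⇒ W
n=21: can move to 7, which is L ⇒ W
n=22: the only move is to 21(W), a W ⇒ L
n=23: can move to 22, which is L ⇒ W
n=24: moves to 8(W), 23(W); every one is W ⇒ L
n=25: can move to 24, which is L ⇒ W
n=26: the only move is to 25(W), a W ⇒ L
n=27: can move to 9, which is L ⇒ W
n=28: the only move is to 27(W), a W ⇒ L
n=29: can move to 28, which is L ⇒ W
n=30: moves to 10(W), 29(W); every one is W ⇒ L
n=31: can move to 30, which is L ⇒ W
n=32: the only move is to 31(W), a W ⇒ L
n=33: can move to 11, which is L ⇒ W
n=34: the only move is to 33(W), a W ⇒ L
n=35: can move to 34, which is L ⇒ W
n=36: moves to 12(W), 35(W); every one is W ⇒ L
n=37: can move to 36, which is L ⇒ W
Reading off the rows marked L gives the requested list; there are 18 such values of n.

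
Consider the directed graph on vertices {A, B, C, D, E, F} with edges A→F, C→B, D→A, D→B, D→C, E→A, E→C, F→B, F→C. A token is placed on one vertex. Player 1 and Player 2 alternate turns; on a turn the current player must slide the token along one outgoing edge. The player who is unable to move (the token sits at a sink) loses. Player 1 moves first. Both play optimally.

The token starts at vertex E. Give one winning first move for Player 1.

Move to A.

Compute win/loss labels from the base case upward. A position with no move is L. Any other position is W if it can reach an L in one move, else L.
Every edge goes from a vertex to one that appears earlier in the order B, C, F, A, E, D, so processing vertices in that order labels each vertex after all of its successors.
B: no outgoing edge → L
C: can move to B, which is L ⇒ W
F: can move to B, which is L ⇒ W
A: the only move is to F(W), a W ⇒ L
E: can move to A, which is L ⇒ W
D: can move to A, which is L ⇒ W
From E, the L positions reachable in one move are: A.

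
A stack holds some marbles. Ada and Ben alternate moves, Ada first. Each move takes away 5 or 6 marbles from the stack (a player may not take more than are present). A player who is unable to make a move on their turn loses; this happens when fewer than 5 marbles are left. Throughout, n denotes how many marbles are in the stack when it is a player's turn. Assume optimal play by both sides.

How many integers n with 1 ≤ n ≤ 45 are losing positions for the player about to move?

21

Positions with no move are L. A position that does have a move is losing for the player to move precisely when every available move leads to a winning position for the opponent. Fill in the labels:
n=0: no move → L
n=1: no move → L
n=2: no move → L
n=3: no move → L
n=4: no move → L
n=5: →0(L), so W
n=6: →1(L), so W
n=7: →2(L), so W
n=8: →3(L), so W
n=9: →4(L), so W
n=10: →4(L), so W
n=11: →6(W), 5(W) — all W, so L
n=12: →7(W), 6(W) — all W, so L
n=13: →8(W), 7(W) — all W, so L
n=14: →9(W), 8(W) — all W, so L
n=15: →10(W), 9(W) — all W, so L
n=16: →11(L), so W
n=17: →12(L), so W
n=18: →13(L), so W
n=19: →14(L), so W
n=20: →15(L), so W
n=21: →15(L), so W
n=22: →17(W), 16(W) — all W, so L
n=23: →18(W), 17(W) — all W, so L
n=24: →19(W), 18(W) — all W, so L
n=25: →20(W), 19(W) — all W, so L
n=26: →21(W), 20(W) — all W, so L
n=27: →22(L), so W
n=28: →23(L), so W
n=29: →24(L), so W
n=30: →25(L), so W
n=31: →26(L), so W
n=32: →26(L), so W
n=33: →28(W), 27(W) — all W, so L
n=34: →29(W), 28(W) — all W, so L
n=35: →30(W), 29(W) — all W, so L
n=36: →31(W), 30(W) — all W, so L
n=37: →32(W), 31(W) — all W, so L
n=38: →33(L), so W
n=39: →34(L), so W
n=40: →35(L), so W
n=41: →36(L), so W
n=42: →37(L), so W
n=43: →37(L), so W
n=44: →39(W), 38(W) — all W, so L
n=45: →40(W), 39(W) — all W, so L
L entries with 1 ≤ n ≤ 45 (n=0 is outside the asked range and is not counted): n = 1, 2, 3, 4, 11, 12, 13, 14, 15, 22, 23, 24, 25, 26, 33, 34, 35, 36, 37, 44, 45; that makes 21.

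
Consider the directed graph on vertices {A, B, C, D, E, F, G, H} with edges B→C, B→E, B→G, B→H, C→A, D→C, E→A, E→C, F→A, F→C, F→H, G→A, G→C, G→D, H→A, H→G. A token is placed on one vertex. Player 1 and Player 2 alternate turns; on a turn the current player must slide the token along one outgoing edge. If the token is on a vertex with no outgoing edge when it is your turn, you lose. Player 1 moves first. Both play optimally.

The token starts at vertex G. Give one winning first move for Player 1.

Move to D.

Compute win/loss labels from the base case upward. A position with no move is L. Any other position is W if it can reach an L in one move, else L.
Every edge goes from a vertex to one that appears earlier in the order A, C, E, D, G, H, F, B, so processing vertices in that order labels each vertex after all of its successors.
A: no outgoing edge → L
C: can move to A, which is L ⇒ W
E: can move to A, which is L ⇒ W
D: the only move is to C(W), a W ⇒ L
G: can move to D, which is L ⇒ W
H: can move to A, which is L ⇒ W
F: can move to A, which is L ⇒ W
B: moves to H(W), G(W), E(W), C(W); every one is W ⇒ L
From G, the L positions reachable in one move are: D, A. Any move reaching one of these is winning.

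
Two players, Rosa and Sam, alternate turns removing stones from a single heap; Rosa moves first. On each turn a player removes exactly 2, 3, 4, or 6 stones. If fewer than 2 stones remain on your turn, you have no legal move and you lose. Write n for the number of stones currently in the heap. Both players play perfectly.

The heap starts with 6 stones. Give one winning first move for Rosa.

Remove 6, leaving 0.

Use the standard recursion: the mover loses at a terminal position; elsewhere, the mover wins exactly when some move hands the opponent an L position.
n=0: no move → L
n=1: no move → L
n=2: reaches L-position 0 → W
n=3: reaches L-position 1 → W
n=4: reaches L-position 1 → W
n=5: reaches L-position 1 → W
n=6: reaches L-position 0 → W
From 6, the L positions reachable in one move are: 0.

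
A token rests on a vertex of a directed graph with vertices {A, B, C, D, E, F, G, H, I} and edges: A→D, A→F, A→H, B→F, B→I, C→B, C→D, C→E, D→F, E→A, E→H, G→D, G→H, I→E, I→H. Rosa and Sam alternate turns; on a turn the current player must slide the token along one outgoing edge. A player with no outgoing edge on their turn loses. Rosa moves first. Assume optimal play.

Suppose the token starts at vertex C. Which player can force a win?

Positions with no move are L. A position that does have a move is losing for the player to move precisely when every available move leads to a winning position for the opponent. Fill in the labels:
Every edge goes from a vertex to one that appears earlier in the order H, F, D, A, E, I, B, G, C, so processing vertices in that order labels each vertex after all of its successors.
H: no outgoing edge → L
F: no outgoing edge → L
D: W (go to F, an L position)
A: W (go to F, an L position)
E: W (go to H, an L position)
I: W (go to H, an L position)
B: W (go to F, an L position)
G: W (go to H, an L position)
C: L (options B(W), E(W), D(W) are all W)
Every move from C reaches a W position, so the mover loses.

Sam wins.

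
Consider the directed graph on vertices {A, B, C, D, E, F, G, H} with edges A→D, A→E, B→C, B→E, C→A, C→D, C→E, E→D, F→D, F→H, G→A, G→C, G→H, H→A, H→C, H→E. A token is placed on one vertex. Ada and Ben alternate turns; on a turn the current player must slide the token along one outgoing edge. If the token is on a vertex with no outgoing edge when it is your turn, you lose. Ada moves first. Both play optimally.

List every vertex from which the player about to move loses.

Compute win/loss labels from the base case upward. A position with no move is L. Any other position is W if it can reach an L in one move, else L.
Every edge goes from a vertex to one that appears earlier in the order D, E, A, C, B, H, G, F, so processing vertices in that order labels each vertex after all of its successors.
D: no outgoing edge → L
E: W (go to D, an L position)
A: W (go to D, an L position)
C: W (go to D, an L position)
B: L (options C(W), E(W) are all W)
H: L (options C(W), A(W), E(W) are all W)
G: W (go to H, an L position)
F: W (go to H, an L position)
The losing starting vertices are exactly the entries labelled L in this table (3 of them).

B, D, H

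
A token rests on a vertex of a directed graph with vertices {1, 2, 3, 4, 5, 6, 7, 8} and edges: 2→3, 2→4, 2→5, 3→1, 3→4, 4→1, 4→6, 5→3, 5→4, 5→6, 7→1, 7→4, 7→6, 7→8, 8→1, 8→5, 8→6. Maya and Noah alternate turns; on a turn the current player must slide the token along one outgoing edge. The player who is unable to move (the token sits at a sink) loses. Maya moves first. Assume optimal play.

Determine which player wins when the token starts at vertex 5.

Maya wins.

Label each position W (a win for the player to move) or L (a loss). A position with no legal move is L; any other position is W exactly when some move reaches an L, and L when every move reaches a W.
Every edge goes from a vertex to one that appears earlier in the order 6, 1, 4, 3, 5, 2, 8, 7, so processing vertices in that order labels each vertex after all of its successors.
6: no outgoing edge → L
1: no outgoing edge → L
4: reaches L-position 1 → W
3: reaches L-position 1 → W
5: reaches L-position 6 → W
2: only reaches 5(W), 3(W), 4(W), all W → L
8: reaches L-position 1 → W
7: reaches L-position 1 → W
From 5 Maya can move to 6, reaching an L position.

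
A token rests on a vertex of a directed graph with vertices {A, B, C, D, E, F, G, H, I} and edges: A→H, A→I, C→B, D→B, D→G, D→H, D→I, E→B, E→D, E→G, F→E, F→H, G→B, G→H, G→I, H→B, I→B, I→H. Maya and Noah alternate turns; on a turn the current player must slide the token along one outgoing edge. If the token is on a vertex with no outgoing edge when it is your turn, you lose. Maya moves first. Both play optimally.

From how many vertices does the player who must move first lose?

3

Classify positions by backward induction: terminal positions (no move available) are L. From any other position, the mover wins iff some move reaches an L.
Every edge goes from a vertex to one that appears earlier in the order B, H, I, G, D, E, C, A, F, so processing vertices in that order labels each vertex after all of its successors.
B: no outgoing edge → L
H: →B(L), so W
I: →B(L), so W
G: →B(L), so W
D: →B(L), so W
E: →B(L), so W
C: →B(L), so W
A: →I(W), H(W) — all W, so L
F: →E(W), H(W) — all W, so L
The L vertices are A, B, F; that is 3 in all.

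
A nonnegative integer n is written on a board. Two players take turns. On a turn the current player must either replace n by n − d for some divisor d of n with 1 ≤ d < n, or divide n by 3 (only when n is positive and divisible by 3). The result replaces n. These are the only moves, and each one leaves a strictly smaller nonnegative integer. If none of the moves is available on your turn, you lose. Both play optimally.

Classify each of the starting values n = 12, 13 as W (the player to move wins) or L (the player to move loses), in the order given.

Use the standard recursion: the mover loses at a terminal position; elsewhere, the mover wins exactly when some move hands the opponent an L position.
n=0: no move → L
n=1: no move → L
n=2: →1(L), so W
n=3: →1(L), so W
n=4: →2(W), 3(W) — all W, so L
n=5: →4(L), so W
n=6: →4(L), so W
n=7: →6(W) only, which is W, so L
n=8: →4(L), so W
n=9: →3(W), 6(W), 8(W) — all W, so L
n=10: →9(L), so W
n=11: →10(W) only, which is W, so L
n=12: →4(L), so W
n=13: →12(W) only, which is W, so L

12: W, 13: L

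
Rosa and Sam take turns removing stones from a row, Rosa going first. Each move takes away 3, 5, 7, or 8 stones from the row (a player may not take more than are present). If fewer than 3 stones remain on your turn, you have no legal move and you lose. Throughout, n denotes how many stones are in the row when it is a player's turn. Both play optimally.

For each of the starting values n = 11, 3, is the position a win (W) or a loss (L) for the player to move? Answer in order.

11: L, 3: W

Use the standard recursion: the mover loses at a terminal position; elsewhere, the mover wins exactly when some move hands the opponent an L position.
n=0: no move → L
n=1: no move → L
n=2: no move → L
n=3: can move to 0, which is L ⇒ W
n=4: can move to 1, which is L ⇒ W
n=5: can move to 2, which is L ⇒ W
n=6: can move to 1, which is L ⇒ W
n=7: can move to 2, which is L ⇒ W
n=8: can move to 1, which is L ⇒ W
n=9: can move to 2, which is L ⇒ W
n=10: can move to 2, which is L ⇒ W
n=11: moves to 8(W), 6(W), 4(W), 3(W); every one is W ⇒ L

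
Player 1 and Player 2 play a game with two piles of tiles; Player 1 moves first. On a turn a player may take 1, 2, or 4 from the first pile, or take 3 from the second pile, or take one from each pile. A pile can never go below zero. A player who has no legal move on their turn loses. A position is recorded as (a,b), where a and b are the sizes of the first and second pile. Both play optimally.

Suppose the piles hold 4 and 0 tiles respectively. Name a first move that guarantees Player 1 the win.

Move to (3,0).

Use the standard recursion: the mover loses at a terminal position; elsewhere, the mover wins exactly when some move hands the opponent an L position.
No move ever increases a pile, so every position that can arise here has a ≤ 4 and b ≤ 0; it is enough to label the cells with 0 ≤ a ≤ 4 and 0 ≤ b ≤ 0.
Every move lowers a or b (never raises either), so fill the grid row by row in increasing a, and left to right within a row: each cell's successors are then already labelled.
      b=0
a=0:    L
a=1:    W
a=2:    W
a=3:    L
a=4:    W
Cells with no legal move (terminal, hence L): (0,0).
The remaining L cells, each justified by listing all of its moves:
(3,0): L (options (2,0)(W), (1,0)(W) are all W)
Every other cell has at least one move into one of the L cells above, so it is W.
From (4,0), the L positions reachable in one move are: (3,0), (0,0). Any move reaching one of these is winning.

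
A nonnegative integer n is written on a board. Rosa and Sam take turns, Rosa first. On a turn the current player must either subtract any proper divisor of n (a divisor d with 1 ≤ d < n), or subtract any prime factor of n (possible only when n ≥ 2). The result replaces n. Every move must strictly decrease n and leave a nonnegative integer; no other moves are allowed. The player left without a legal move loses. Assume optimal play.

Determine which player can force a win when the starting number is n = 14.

Build the W/L table. Terminal = L. A non-terminal position is W if it has a move to some L; otherwise it is L.
n=0: no move → L
n=1: no move → L
n=2: reaches L-position 0 → W
n=3: reaches L-position 0 → W
n=4: only reaches 2(W), 3(W), all W → L
n=5: reaches L-position 0 → W
n=6: reaches L-position 4 → W
n=7: reaches L-position 0 → W
n=8: reaches L-position 4 → W
n=9: only reaches 6(W), 8(W), all W → L
n=10: reaches L-position 9 → W
n=11: reaches L-position 0 → W
n=12: reaches L-position 9 → W
n=13: reaches L-position 0 → W
n=14: only reaches 7(W), 12(W), 13(W), all W → L
The starting position 14 is L: whatever Rosa does, the opponent receives a W position.

Sam wins.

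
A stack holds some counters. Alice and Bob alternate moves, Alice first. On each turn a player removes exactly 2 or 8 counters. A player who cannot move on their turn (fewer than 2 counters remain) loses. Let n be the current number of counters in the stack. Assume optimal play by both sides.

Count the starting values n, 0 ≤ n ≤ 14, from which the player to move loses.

Build the W/L table. Terminal = L. A non-terminal position is W if it has a move to some L; otherwise it is L.
n=0: no move → L
n=1: no move → L
n=2: →0(L), so W
n=3: →1(L), so W
n=4: →2(W) only, which is W, so L
n=5: →3(W) only, which is W, so L
n=6: →4(L), so W
n=7: →5(L), so W
n=8: →0(L), so W
n=9: →1(L), so W
n=10: →8(W), 2(W) — all W, so L
n=11: →9(W), 3(W) — all W, so L
n=12: →10(L), so W
n=13: →11(L), so W
n=14: →12(W), 6(W) — all W, so L
L entries with 0 ≤ n ≤ 14: n = 0, 1, 4, 5, 10, 11, 14; that makes 7.

7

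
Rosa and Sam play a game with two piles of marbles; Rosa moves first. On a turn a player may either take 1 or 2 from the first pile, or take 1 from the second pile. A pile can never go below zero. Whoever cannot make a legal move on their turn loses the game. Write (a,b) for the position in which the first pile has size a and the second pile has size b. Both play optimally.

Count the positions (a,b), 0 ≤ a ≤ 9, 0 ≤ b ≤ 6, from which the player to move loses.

Use the standard recursion: the mover loses at a terminal position; elsewhere, the mover wins exactly when some move hands the opponent an L position.
Every move lowers a or b (never raises either), so fill the grid row by row in increasing a, and left to right within a row: each cell's successors are then already labelled.
      b=0  b=1  b=2  b=3  b=4  b=5  b=6
a=0:    L    W    L    W    L    W    L
a=1:    W    L    W    L    W    L    W
a=2:    W    W    W    W    W    W    W
a=3:    L    W    L    W    L    W    L
a=4:    W    L    W    L    W    L    W
a=5:    W    W    W    W    W    W    W
a=6:    L    W    L    W    L    W    L
a=7:    W    L    W    L    W    L    W
a=8:    W    W    W    W    W    W    W
a=9:    L    W    L    W    L    W    L
Cells with no legal move (terminal, hence L): (0,0).
The remaining L cells, each justified by listing all of its moves:
(0,2): →(0,1)(W) only, which is W, so L
(0,4): →(0,3)(W) only, which is W, so L
(0,6): →(0,5)(W) only, which is W, so L
(1,1): →(0,1)(W), (1,0)(W) — all W, so L
(1,3): →(0,3)(W), (1,2)(W) — all W, so L
(1,5): →(0,5)(W), (1,4)(W) — all W, so L
(3,0): →(2,0)(W), (1,0)(W) — all W, so L
(3,2): →(2,2)(W), (1,2)(W), (3,1)(W) — all W, so L
(3,4): →(2,4)(W), (1,4)(W), (3,3)(W) — all W, so L
(3,6): →(2,6)(W), (1,6)(W), (3,5)(W) — all W, so L
(4,1): →(3,1)(W), (2,1)(W), (4,0)(W) — all W, so L
(4,3): →(3,3)(W), (2,3)(W), (4,2)(W) — all W, so L
(4,5): →(3,5)(W), (2,5)(W), (4,4)(W) — all W, so L
(6,0): →(5,0)(W), (4,0)(W) — all W, so L
(6,2): →(5,2)(W), (4,2)(W), (6,1)(W) — all W, so L
(6,4): →(5,4)(W), (4,4)(W), (6,3)(W) — all W, so L
(6,6): →(5,6)(W), (4,6)(W), (6,5)(W) — all W, so L
(7,1): →(6,1)(W), (5,1)(W), (7,0)(W) — all W, so L
(7,3): →(6,3)(W), (5,3)(W), (7,2)(W) — all W, so L
(7,5): →(6,5)(W), (5,5)(W), (7,4)(W) — all W, so L
(9,0): →(8,0)(W), (7,0)(W) — all W, so L
(9,2): →(8,2)(W), (7,2)(W), (9,1)(W) — all W, so L
(9,4): →(8,4)(W), (7,4)(W), (9,3)(W) — all W, so L
(9,6): →(8,6)(W), (7,6)(W), (9,5)(W) — all W, so L
Every other cell has at least one move into one of the L cells above, so it is W.
L cells per row: a=0: 4, a=1: 3, a=2: 0, a=3: 4, a=4: 3, a=5: 0, a=6: 4, a=7: 3, a=8: 0, a=9: 4; total 25.

25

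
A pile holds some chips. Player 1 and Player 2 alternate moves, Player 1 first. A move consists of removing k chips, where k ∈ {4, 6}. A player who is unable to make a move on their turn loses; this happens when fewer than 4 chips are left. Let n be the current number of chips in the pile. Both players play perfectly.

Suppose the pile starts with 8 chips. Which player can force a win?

Player 1 wins.

Build the W/L table. Terminal = L. A non-terminal position is W if it has a move to some L; otherwise it is L.
n=0: no move → L
n=1: no move → L
n=2: no move → L
n=3: no move → L
n=4: reaches L-position 0 → W
n=5: reaches L-position 1 → W
n=6: reaches L-position 2 → W
n=7: reaches L-position 3 → W
n=8: reaches L-position 2 → W
From 8 Player 1 can remove 6, leaving 2, reaching an L position.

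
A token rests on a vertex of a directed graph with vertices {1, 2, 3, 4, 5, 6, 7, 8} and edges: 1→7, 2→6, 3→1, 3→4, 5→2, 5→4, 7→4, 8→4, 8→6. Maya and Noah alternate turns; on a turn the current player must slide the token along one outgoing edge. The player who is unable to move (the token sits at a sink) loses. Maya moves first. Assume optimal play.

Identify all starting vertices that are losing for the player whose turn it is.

Work bottom-up. With no move the player to move loses. Otherwise the position is W if at least one move leads to an L position for the opponent, and L if every move leads to a W.
Every edge goes from a vertex to one that appears earlier in the order 4, 6, 8, 7, 2, 1, 5, 3, so processing vertices in that order labels each vertex after all of its successors.
4: no outgoing edge → L
6: no outgoing edge → L
8: →6(L), so W
7: →4(L), so W
2: →6(L), so W
1: →7(W) only, which is W, so L
5: →4(L), so W
3: →1(L), so W
Reading off the rows marked L gives the requested list; there are 3 such vertices.

1, 4, 6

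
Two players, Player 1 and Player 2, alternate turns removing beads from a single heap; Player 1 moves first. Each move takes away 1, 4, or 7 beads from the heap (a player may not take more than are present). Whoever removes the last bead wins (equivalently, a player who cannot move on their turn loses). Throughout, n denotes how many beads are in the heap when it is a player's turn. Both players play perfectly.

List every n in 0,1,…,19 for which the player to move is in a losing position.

0, 2, 5, 8, 10, 13, 16, 18

Compute win/loss labels from the base case upward. A position with no move is L. Any other position is W if it can reach an L in one move, else L.
n=0: no move → L
n=1: W (go to 0, an L position)
n=2: L (sole option 1(W) is W)
n=3: W (go to 2, an L position)
n=4: W (go to 0, an L position)
n=5: L (options 4(W), 1(W) are all W)
n=6: W (go to 5, an L position)
n=7: W (go to 0, an L position)
n=8: L (options 7(W), 4(W), 1(W) are all W)
n=9: W (go to 8, an L position)
n=10: L (options 9(W), 6(W), 3(W) are all W)
n=11: W (go to 10, an L position)
n=12: W (go to 8, an L position)
n=13: L (options 12(W), 9(W), 6(W) are all W)
n=14: W (go to 13, an L position)
n=15: W (go to 8, an L position)
n=16: L (options 15(W), 12(W), 9(W) are all W)
n=17: W (go to 16, an L position)
n=18: L (options 17(W), 14(W), 11(W) are all W)
n=19: W (go to 18, an L position)
Reading off the rows marked L gives the requested list; there are 8 such values of n.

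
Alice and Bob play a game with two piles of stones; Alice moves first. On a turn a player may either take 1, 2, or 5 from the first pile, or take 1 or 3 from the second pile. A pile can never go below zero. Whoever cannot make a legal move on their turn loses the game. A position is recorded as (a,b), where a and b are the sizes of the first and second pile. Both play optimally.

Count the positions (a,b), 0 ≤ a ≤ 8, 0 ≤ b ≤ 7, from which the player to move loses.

24

Classify positions by backward induction: terminal positions (no move available) are L. From any other position, the mover wins iff some move reaches an L.
Every move lowers a or b (never raises either), so fill the grid row by row in increasing a, and left to right within a row: each cell's successors are then already labelled.
      b=0  b=1  b=2  b=3  b=4  b=5  b=6  b=7
a=0:    L    W    L    W    L    W    L    W
a=1:    W    L    W    L    W    L    W    L
a=2:    W    W    W    W    W    W    W    W
a=3:    L    W    L    W    L    W    L    W
a=4:    W    L    W    L    W    L    W    L
a=5:    W    W    W    W    W    W    W    W
a=6:    L    W    L    W    L    W    L    W
a=7:    W    L    W    L    W    L    W    L
a=8:    W    W    W    W    W    W    W    W
Cells with no legal move (terminal, hence L): (0,0).
The remaining L cells, each justified by listing all of its moves:
(0,2): the only move is to (0,1)(W), a W ⇒ L
(0,4): moves to (0,3)(W), (0,1)(W); every one is W ⇒ L
(0,6): moves to (0,5)(W), (0,3)(W); every one is W ⇒ L
(1,1): moves to (0,1)(W), (1,0)(W); every one is W ⇒ L
(1,3): moves to (0,3)(W), (1,2)(W), (1,0)(W); every one is W ⇒ L
(1,5): moves to (0,5)(W), (1,4)(W), (1,2)(W); every one is W ⇒ L
(1,7): moves to (0,7)(W), (1,6)(W), (1,4)(W); every one is W ⇒ L
(3,0): moves to (2,0)(W), (1,0)(W); every one is W ⇒ L
(3,2): moves to (2,2)(W), (1,2)(W), (3,1)(W); every one is W ⇒ L
(3,4): moves to (2,4)(W), (1,4)(W), (3,3)(W), (3,1)(W); every one is W ⇒ L
(3,6): moves to (2,6)(W), (1,6)(W), (3,5)(W), (3,3)(W); every one is W ⇒ L
(4,1): moves to (3,1)(W), (2,1)(W), (4,0)(W); every one is W ⇒ L
(4,3): moves to (3,3)(W), (2,3)(W), (4,2)(W), (4,0)(W); every one is W ⇒ L
(4,5): moves to (3,5)(W), (2,5)(W), (4,4)(W), (4,2)(W); every one is W ⇒ L
(4,7): moves to (3,7)(W), (2,7)(W), (4,6)(W), (4,4)(W); every one is W ⇒ L
(6,0): moves to (5,0)(W), (4,0)(W), (1,0)(W); every one is W ⇒ L
(6,2): moves to (5,2)(W), (4,2)(W), (1,2)(W), (6,1)(W); every one is W ⇒ L
(6,4): moves to (5,4)(W), (4,4)(W), (1,4)(W), (6,3)(W), (6,1)(W); every one is W ⇒ L
(6,6): moves to (5,6)(W), (4,6)(W), (1,6)(W), (6,5)(W), (6,3)(W); every one is W ⇒ L
(7,1): moves to (6,1)(W), (5,1)(W), (2,1)(W), (7,0)(W); every one is W ⇒ L
(7,3): moves to (6,3)(W), (5,3)(W), (2,3)(W), (7,2)(W), (7,0)(W); every one is W ⇒ L
(7,5): moves to (6,5)(W), (5,5)(W), (2,5)(W), (7,4)(W), (7,2)(W); every one is W ⇒ L
(7,7): moves to (6,7)(W), (5,7)(W), (2,7)(W), (7,6)(W), (7,4)(W); every one is W ⇒ L
Every other cell has at least one move into one of the L cells above, so it is W.
L cells per row: a=0: 4, a=1: 4, a=2: 0, a=3: 4, a=4: 4, a=5: 0, a=6: 4, a=7: 4, a=8: 0; total 24.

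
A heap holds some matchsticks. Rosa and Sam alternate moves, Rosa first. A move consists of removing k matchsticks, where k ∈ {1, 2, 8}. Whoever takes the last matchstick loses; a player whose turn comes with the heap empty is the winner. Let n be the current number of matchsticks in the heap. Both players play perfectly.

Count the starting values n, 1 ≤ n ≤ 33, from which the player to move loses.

11

Compute win/loss labels from the base case upward. A position with no move is W. Any other position is W if it can reach an L in one move, else L.
n=0: no move; the opponent has just taken the last matchstick and therefore loses → W
n=1: the only move is to 0(W), a W ⇒ L
n=2: can move to 1, which is L ⇒ W
n=3: can move to 1, which is L ⇒ W
n=4: moves to 3(W), 2(W); every one is W ⇒ L
n=5: can move to 4, which is L ⇒ W
n=6: can move to 4, which is L ⇒ W
n=7: moves to 6(W), 5(W); every one is W ⇒ L
n=8: can move to 7, which is L ⇒ W
n=9: can move to 7, which is L ⇒ W
n=10: moves to 9(W), 8(W), 2(W); every one is W ⇒ L
n=11: can move to 10, which is L ⇒ W
n=12: can move to 10, which is L ⇒ W
n=13: moves to 12(W), 11(W), 5(W); every one is W ⇒ L
n=14: can move to 13, which is L ⇒ W
n=15: can move to 13, which is L ⇒ W
n=16: moves to 15(W), 14(W), 8(W); every one is W ⇒ L
n=17: can move to 16, which is L ⇒ W
n=18: can move to 16, which is L ⇒ W
n=19: moves to 18(W), 17(W), 11(W); every one is W ⇒ L
n=20: can move to 19, which is L ⇒ W
n=21: can move to 19, which is L ⇒ W
n=22: moves to 21(W), 20(W), 14(W); every one is W ⇒ L
n=23: can move to 22, which is L ⇒ W
n=24: can move to 22, which is L ⇒ W
n=25: moves to 24(W), 23(W), 17(W); every one is W ⇒ L
n=26: can move to 25, which is L ⇒ W
n=27: can move to 25, which is L ⇒ W
n=28: moves to 27(W), 26(W), 20(W); every one is W ⇒ L
n=29: can move to 28, which is L ⇒ W
n=30: can move to 28, which is L ⇒ W
n=31: moves to 30(W), 29(W), 23(W); every one is W ⇒ L
n=32: can move to 31, which is L ⇒ W
n=33: can move to 31, which is L ⇒ W
L entries with 1 ≤ n ≤ 33 (the range starts at n=1): n = 1, 4, 7, 10, 13, 16, 19, 22, 25, 28, 31; that makes 11.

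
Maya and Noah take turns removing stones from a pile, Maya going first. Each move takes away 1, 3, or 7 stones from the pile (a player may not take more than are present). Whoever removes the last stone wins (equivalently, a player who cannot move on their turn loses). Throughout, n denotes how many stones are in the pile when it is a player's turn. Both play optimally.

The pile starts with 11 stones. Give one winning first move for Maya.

Compute win/loss labels from the base case upward. A position with no move is L. Any other position is W if it can reach an L in one move, else L.
n=0: no move → L
n=1: can move to 0, which is L ⇒ W
n=2: the only move is to 1(W), a W ⇒ L
n=3: can move to 2, which is L ⇒ W
n=4: moves to 3(W), 1(W); every one is W ⇒ L
n=5: can move to 4, which is L ⇒ W
n=6: moves to 5(W), 3(W); every one is W ⇒ L
n=7: can move to 6, which is L ⇒ W
n=8: moves to 7(W), 5(W), 1(W); every one is W ⇒ L
n=9: can move to 8, which is L ⇒ W
n=10: moves to 9(W), 7(W), 3(W); every one is W ⇒ L
n=11: can move to 10, which is L ⇒ W
From 11, the L positions reachable in one move are: 10, 8, 4. Any move reaching one of these is winning.

Remove 1, leaving 10.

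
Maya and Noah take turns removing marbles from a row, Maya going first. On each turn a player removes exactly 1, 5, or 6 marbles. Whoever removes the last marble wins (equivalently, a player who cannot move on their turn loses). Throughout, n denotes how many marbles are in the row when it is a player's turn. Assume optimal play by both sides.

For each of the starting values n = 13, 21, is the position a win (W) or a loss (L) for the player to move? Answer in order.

Use the standard recursion: the mover loses at a terminal position; elsewhere, the mover wins exactly when some move hands the opponent an L position.
n=0: no move → L
n=1: →0(L), so W
n=2: →1(W) only, which is W, so L
n=3: →2(L), so W
n=4: →3(W) only, which is W, so L
n=5: →4(L), so W
n=6: →0(L), so W
n=7: →2(L), so W
n=8: →2(L), so W
n=9: →4(L), so W
n=10: →4(L), so W
n=11: →10(W), 6(W), 5(W) — all W, so L
n=12: →11(L), so W
n=13: →12(W), 8(W), 7(W) — all W, so L
n=14: →13(L), so W
n=15: →14(W), 10(W), 9(W) — all W, so L
n=16: →15(L), so W
n=17: →11(L), so W
n=18: →13(L), so W
n=19: →13(L), so W
n=20: →15(L), so W
n=21: →15(L), so W

13: L, 21: W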